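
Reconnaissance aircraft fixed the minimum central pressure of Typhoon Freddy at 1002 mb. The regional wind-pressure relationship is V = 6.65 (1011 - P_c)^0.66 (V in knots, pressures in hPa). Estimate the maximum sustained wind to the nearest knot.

ΔP = 1011 − 1002 = 9 mb.
9^0.66 ≈ 4.264.
V ≈ 6.65 × 4.264 ≈ 28.4 kt.

28 kt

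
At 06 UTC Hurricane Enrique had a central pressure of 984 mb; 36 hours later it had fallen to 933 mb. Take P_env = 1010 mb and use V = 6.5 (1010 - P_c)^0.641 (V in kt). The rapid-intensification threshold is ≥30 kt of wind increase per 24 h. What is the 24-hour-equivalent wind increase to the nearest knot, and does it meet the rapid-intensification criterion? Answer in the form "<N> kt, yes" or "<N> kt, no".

35 kt, yes

V₁: ΔP = 26, V ≈ 6.5 × 26^0.641 ≈ 52.47 kt.
V₂: ΔP = 77, V ≈ 6.5 × 77^0.641 ≈ 105.23 kt.
ΔV over 36 h = 52.76 kt → 24 h equivalent = 52.76 × 24/36 ≈ 35.17 kt.
35 kt ≥ 30 kt ⇒ rapid intensification.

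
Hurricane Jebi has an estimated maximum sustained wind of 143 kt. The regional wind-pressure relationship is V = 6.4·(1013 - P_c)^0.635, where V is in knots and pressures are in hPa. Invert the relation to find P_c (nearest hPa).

880 hPa

ΔP = (V / 6.4)^(1/0.635) = (143/6.4)^1.575.
143/6.4 = 22.344; 22.344^1.575 ≈ 133.25 hPa.
P_c = 1013 − 133.25 = 879.75 ≈ 880 hPa.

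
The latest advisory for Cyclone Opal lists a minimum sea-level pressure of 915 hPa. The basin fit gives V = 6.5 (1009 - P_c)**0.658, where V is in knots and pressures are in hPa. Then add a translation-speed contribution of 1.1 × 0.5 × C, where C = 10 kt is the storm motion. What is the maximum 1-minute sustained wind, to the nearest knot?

ΔP = 1009 − 915 = 94 hPa.
94^0.658 ≈ 19.876.
V ≈ 6.5 × 19.876 ≈ 129.2 kt.
Translation term: 1.1 × 0.5 × 10 = 5.5 kt.
Corrected V ≈ 134.7 kt → 135 kt.

135 kt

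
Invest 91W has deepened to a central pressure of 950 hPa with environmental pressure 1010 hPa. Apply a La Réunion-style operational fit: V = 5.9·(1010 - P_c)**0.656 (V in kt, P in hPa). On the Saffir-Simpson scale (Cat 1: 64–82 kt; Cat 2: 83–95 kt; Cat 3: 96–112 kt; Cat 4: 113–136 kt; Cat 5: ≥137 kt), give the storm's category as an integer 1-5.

ΔP = 1010 − 950 = 60 hPa.
V ≈ 5.9 × 60^0.656 = 5.9 × 14.67 ≈ 87 kt.
87 kt falls in the Category 2 band.

2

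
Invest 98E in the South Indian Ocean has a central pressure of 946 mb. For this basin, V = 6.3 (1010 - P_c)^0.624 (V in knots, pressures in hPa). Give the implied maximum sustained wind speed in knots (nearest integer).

ΔP = 1010 − 946 = 64 mb.
64^0.624 ≈ 13.399.
V ≈ 6.3 × 13.399 ≈ 84.4 kt.

84 kt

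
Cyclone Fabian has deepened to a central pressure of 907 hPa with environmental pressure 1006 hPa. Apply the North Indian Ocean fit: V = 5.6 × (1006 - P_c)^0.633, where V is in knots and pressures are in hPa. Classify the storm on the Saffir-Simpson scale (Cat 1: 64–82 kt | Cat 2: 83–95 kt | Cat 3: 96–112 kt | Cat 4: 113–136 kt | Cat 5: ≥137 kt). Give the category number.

ΔP = 1006 − 907 = 99 hPa.
V ≈ 5.6 × 99^0.633 = 5.6 × 18.33 ≈ 103 kt.
103 kt falls in the Category 3 band.

3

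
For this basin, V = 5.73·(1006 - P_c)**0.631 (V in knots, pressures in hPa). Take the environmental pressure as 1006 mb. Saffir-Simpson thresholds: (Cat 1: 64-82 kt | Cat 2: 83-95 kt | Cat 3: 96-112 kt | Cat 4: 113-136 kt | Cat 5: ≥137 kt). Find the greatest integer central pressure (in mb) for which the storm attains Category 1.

960 mb

Category 1 begins at V = 64 kt.
Required ΔP = (64/5.73)^(1/0.631) = 11.169^1.585 ≈ 45.80 mb.
P_c ≤ 1006 − 45.80 = 960.20, so the highest integer P_c is 960 mb.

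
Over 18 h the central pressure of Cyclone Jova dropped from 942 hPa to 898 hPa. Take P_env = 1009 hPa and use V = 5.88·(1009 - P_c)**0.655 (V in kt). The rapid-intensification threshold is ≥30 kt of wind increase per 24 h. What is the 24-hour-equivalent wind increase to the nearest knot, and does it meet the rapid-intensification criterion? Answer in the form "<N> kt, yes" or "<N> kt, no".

48 kt, yes

V₁: ΔP = 67, V ≈ 5.88 × 67^0.655 ≈ 92.35 kt.
V₂: ΔP = 111, V ≈ 5.88 × 111^0.655 ≈ 128.55 kt.
ΔV over 18 h = 36.20 kt → 24 h equivalent = 36.20 × 24/18 ≈ 48.27 kt.
48 kt ≥ 30 kt ⇒ rapid intensification.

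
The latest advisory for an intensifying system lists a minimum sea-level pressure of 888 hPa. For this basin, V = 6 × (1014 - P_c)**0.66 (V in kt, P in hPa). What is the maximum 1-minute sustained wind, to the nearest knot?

ΔP = 1014 − 888 = 126 hPa.
126^0.66 ≈ 24.336.
V ≈ 6 × 24.336 ≈ 146.0 kt.

146 kt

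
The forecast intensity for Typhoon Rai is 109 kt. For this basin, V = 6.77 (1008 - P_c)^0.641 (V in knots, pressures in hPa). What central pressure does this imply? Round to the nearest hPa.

ΔP = (V / 6.77)^(1/0.641) = (109/6.77)^1.560.
109/6.77 = 16.100; 16.100^1.560 ≈ 76.34 hPa.
P_c = 1008 − 76.34 = 931.66 ≈ 932 hPa.

932 hPa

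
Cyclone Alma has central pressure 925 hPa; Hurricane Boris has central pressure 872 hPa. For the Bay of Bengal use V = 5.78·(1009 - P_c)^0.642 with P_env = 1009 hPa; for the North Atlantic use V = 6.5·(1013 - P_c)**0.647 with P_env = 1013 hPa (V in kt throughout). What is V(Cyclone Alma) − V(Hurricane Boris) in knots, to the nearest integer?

-60 kt

Cyclone Alma: ΔP = 84; V ≈ 5.78 × 84^0.642 ≈ 99.38 kt.
Hurricane Boris: ΔP = 141; V ≈ 6.5 × 141^0.647 ≈ 159.76 kt.
Difference ≈ 99.38 − 159.76 = -60.38 → -60 kt.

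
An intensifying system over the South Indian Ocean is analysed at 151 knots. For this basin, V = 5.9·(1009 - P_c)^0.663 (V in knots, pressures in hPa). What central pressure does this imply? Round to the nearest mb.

876 mb

ΔP = (V / 5.9)^(1/0.663) = (151/5.9)^1.508.
151/5.9 = 25.593; 25.593^1.508 ≈ 133.01 mb.
P_c = 1009 − 133.01 = 875.99 ≈ 876 mb.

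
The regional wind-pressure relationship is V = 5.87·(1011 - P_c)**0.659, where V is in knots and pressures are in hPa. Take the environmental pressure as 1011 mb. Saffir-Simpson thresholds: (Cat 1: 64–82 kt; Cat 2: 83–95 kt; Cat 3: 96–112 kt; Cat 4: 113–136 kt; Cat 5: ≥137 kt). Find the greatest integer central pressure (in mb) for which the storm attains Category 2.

955 mb

Category 2 begins at V = 83 kt.
Required ΔP = (83/5.87)^(1/0.659) = 14.140^1.517 ≈ 55.68 mb.
P_c ≤ 1011 − 55.68 = 955.32, so the highest integer P_c is 955 mb.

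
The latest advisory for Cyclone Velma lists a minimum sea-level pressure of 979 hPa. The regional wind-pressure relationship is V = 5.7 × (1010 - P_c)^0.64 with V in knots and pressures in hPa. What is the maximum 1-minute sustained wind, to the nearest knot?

51 kt

ΔP = 1010 − 979 = 31 hPa.
31^0.64 ≈ 9.005.
V ≈ 5.7 × 9.005 ≈ 51.3 kt.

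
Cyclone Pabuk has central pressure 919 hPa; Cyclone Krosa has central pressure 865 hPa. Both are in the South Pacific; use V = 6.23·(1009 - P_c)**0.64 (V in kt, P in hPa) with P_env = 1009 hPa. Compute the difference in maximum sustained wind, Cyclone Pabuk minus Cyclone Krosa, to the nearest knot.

-39 kt

Cyclone Pabuk: ΔP = 90; V ≈ 6.23 × 90^0.64 ≈ 110.97 kt.
Cyclone Krosa: ΔP = 144; V ≈ 6.23 × 144^0.64 ≈ 149.91 kt.
Difference ≈ 110.97 − 149.91 = -38.94 → -39 kt.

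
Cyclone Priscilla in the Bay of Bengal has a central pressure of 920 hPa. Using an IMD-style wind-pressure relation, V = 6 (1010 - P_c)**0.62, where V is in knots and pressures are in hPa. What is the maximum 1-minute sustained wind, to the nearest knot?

ΔP = 1010 − 920 = 90 hPa.
90^0.62 ≈ 16.279.
V ≈ 6 × 16.279 ≈ 97.7 kt.

98 kt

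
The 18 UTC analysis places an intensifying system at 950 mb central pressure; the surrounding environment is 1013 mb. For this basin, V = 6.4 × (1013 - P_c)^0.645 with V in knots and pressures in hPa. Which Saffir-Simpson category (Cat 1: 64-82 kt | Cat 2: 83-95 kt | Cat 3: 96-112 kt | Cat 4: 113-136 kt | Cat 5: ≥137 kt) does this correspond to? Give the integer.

2

ΔP = 1013 − 950 = 63 mb.
V ≈ 6.4 × 63^0.645 = 6.4 × 14.47 ≈ 93 kt.
93 kt falls in the Category 2 band.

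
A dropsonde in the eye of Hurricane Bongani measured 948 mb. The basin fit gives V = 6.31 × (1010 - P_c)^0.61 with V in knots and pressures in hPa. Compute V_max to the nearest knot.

78 kt

ΔP = 1010 − 948 = 62 mb.
62^0.61 ≈ 12.398.
V ≈ 6.31 × 12.398 ≈ 78.2 kt.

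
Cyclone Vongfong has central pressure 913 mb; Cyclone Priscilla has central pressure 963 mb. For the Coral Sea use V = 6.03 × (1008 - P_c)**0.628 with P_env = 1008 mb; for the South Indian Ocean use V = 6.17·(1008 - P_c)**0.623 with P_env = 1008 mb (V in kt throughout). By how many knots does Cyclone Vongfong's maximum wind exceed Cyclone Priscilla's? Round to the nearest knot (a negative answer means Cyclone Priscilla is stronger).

39 kt

Cyclone Vongfong: ΔP = 95; V ≈ 6.03 × 95^0.628 ≈ 105.28 kt.
Cyclone Priscilla: ΔP = 45; V ≈ 6.17 × 45^0.623 ≈ 66.11 kt.
Difference ≈ 105.28 − 66.11 = 39.17 → 39 kt.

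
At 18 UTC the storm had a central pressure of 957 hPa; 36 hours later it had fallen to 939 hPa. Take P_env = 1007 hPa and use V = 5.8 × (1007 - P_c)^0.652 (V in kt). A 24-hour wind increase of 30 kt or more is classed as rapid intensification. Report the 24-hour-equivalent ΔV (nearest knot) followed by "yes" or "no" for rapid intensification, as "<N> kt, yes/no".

11 kt, no

V₁: ΔP = 50, V ≈ 5.8 × 50^0.652 ≈ 74.33 kt.
V₂: ΔP = 68, V ≈ 5.8 × 68^0.652 ≈ 90.83 kt.
ΔV over 36 h = 16.50 kt → 24 h equivalent = 16.50 × 24/36 ≈ 11.00 kt.
11 kt < 30 kt ⇒ not rapid intensification.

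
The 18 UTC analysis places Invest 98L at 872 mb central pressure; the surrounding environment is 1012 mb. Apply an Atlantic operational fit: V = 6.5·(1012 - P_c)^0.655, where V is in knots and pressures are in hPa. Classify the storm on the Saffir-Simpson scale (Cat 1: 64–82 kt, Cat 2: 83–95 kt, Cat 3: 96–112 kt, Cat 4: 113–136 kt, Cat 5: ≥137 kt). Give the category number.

ΔP = 1012 − 872 = 140 mb.
V ≈ 6.5 × 140^0.655 = 6.5 × 25.45 ≈ 165 kt.
165 kt falls in the Category 5 band.

5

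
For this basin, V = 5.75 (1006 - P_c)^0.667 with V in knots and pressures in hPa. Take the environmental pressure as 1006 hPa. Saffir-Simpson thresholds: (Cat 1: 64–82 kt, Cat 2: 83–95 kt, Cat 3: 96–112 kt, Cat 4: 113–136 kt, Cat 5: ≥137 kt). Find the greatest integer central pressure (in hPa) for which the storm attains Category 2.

951 hPa

Category 2 begins at V = 83 kt.
Required ΔP = (83/5.75)^(1/0.667) = 14.435^1.499 ≈ 54.73 hPa.
P_c ≤ 1006 − 54.73 = 951.27, so the highest integer P_c is 951 hPa.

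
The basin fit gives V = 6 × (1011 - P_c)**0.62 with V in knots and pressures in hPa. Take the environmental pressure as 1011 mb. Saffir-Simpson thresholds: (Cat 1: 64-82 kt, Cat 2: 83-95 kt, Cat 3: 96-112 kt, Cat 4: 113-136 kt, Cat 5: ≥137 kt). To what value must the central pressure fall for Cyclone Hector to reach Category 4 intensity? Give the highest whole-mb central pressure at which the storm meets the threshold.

897 mb

Category 4 begins at V = 113 kt.
Required ΔP = (113/6)^(1/0.62) = 18.833^1.613 ≈ 113.85 mb.
P_c ≤ 1011 − 113.85 = 897.15, so the highest integer P_c is 897 mb.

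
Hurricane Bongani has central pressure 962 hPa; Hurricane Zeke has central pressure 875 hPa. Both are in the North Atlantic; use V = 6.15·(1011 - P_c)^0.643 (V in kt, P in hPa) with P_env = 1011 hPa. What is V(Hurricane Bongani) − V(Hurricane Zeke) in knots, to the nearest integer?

-70 kt

Hurricane Bongani: ΔP = 49; V ≈ 6.15 × 49^0.643 ≈ 75.11 kt.
Hurricane Zeke: ΔP = 136; V ≈ 6.15 × 136^0.643 ≈ 144.79 kt.
Difference ≈ 75.11 − 144.79 = -69.68 → -70 kt.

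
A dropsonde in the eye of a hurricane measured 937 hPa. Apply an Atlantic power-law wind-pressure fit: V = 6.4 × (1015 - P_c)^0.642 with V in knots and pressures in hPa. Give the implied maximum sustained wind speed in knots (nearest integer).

ΔP = 1015 − 937 = 78 hPa.
78^0.642 ≈ 16.396.
V ≈ 6.4 × 16.396 ≈ 104.9 kt.

105 kt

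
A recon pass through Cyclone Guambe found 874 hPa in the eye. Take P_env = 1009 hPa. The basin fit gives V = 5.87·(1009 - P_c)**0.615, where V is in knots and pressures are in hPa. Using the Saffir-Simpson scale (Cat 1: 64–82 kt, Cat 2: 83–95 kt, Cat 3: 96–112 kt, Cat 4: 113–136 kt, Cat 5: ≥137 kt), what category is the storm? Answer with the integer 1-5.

ΔP = 1009 − 874 = 135 hPa.
V ≈ 5.87 × 135^0.615 = 5.87 × 20.42 ≈ 120 kt.
120 kt falls in the Category 4 band.

4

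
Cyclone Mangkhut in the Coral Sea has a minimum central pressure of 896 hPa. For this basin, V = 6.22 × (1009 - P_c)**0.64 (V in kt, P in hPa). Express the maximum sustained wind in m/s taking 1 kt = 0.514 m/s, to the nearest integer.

ΔP = 1009 − 896 = 113 hPa.
V ≈ 6.22 × 113^0.64 = 6.22 × 20.605 ≈ 128.162 kt.
128.162 × 0.514 ≈ 65.88 m/s → 66 m/s.

66 m/s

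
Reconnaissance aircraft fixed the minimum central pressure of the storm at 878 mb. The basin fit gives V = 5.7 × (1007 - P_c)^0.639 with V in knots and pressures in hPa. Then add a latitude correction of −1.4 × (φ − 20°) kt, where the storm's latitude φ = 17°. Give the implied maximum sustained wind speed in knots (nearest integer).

ΔP = 1007 − 878 = 129 mb.
129^0.639 ≈ 22.319.
V ≈ 5.7 × 22.319 ≈ 127.2 kt.
Latitude correction: −1.4 × (17 − 20) = 4.2 kt.
Corrected V ≈ 131.4 kt → 131 kt.

131 kt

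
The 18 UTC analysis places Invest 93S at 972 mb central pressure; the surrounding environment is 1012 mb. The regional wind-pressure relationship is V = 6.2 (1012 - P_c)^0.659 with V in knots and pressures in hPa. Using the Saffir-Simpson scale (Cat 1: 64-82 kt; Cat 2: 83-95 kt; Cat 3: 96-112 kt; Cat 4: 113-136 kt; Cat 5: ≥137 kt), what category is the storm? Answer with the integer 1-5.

1

ΔP = 1012 − 972 = 40 mb.
V ≈ 6.2 × 40^0.659 = 6.2 × 11.37 ≈ 70 kt.
70 kt falls in the Category 1 band.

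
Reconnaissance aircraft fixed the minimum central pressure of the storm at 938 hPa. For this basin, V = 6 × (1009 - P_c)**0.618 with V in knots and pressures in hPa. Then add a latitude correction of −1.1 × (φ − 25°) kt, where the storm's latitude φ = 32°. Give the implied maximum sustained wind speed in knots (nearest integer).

ΔP = 1009 − 938 = 71 hPa.
71^0.618 ≈ 13.934.
V ≈ 6 × 13.934 ≈ 83.6 kt.
Latitude correction: −1.1 × (32 − 25) = -7.7 kt.
Corrected V ≈ 75.9 kt → 76 kt.

76 kt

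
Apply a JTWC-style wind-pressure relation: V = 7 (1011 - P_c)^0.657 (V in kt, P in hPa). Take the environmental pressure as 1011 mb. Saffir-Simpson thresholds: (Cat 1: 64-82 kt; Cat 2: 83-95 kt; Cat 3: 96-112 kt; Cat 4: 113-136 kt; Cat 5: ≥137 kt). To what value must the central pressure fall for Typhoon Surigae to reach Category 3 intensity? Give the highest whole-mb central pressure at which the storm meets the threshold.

957 mb

Category 3 begins at V = 96 kt.
Required ΔP = (96/7)^(1/0.657) = 13.714^1.522 ≈ 53.81 mb.
P_c ≤ 1011 − 53.81 = 957.19, so the highest integer P_c is 957 mb.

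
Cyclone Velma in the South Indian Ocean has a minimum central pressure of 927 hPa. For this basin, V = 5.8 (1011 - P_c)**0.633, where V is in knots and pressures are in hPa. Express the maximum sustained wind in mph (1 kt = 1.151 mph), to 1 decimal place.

110.3 mph

ΔP = 1011 − 927 = 84 hPa.
V ≈ 5.8 × 84^0.633 = 5.8 × 16.522 ≈ 95.829 kt.
95.829 × 1.151 ≈ 110.30 mph → 110.3 mph.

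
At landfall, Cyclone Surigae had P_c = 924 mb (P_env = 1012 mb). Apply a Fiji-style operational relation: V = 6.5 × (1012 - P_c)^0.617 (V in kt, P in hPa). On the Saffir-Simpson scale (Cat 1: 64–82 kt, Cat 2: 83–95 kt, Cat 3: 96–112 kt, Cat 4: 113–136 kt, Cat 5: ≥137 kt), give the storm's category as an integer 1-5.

3

ΔP = 1012 − 924 = 88 mb.
V ≈ 6.5 × 88^0.617 = 6.5 × 15.84 ≈ 103 kt.
103 kt falls in the Category 3 band.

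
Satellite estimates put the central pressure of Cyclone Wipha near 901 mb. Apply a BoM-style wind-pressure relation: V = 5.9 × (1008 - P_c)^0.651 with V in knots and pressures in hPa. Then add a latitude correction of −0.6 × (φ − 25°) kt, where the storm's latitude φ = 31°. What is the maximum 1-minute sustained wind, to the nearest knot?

ΔP = 1008 − 901 = 107 mb.
107^0.651 ≈ 20.947.
V ≈ 5.9 × 20.947 ≈ 123.6 kt.
Latitude correction: −0.6 × (31 − 25) = -3.6 kt.
Corrected V ≈ 120 kt → 120 kt.

120 kt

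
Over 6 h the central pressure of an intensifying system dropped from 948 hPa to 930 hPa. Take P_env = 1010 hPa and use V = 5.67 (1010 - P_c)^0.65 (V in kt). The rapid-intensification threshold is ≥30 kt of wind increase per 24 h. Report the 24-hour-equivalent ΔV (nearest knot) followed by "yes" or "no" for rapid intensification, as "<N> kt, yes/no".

60 kt, yes

V₁: ΔP = 62, V ≈ 5.67 × 62^0.65 ≈ 82.92 kt.
V₂: ΔP = 80, V ≈ 5.67 × 80^0.65 ≈ 97.86 kt.
ΔV over 6 h = 14.94 kt → 24 h equivalent = 14.94 × 24/6 ≈ 59.76 kt.
60 kt ≥ 30 kt ⇒ rapid intensification.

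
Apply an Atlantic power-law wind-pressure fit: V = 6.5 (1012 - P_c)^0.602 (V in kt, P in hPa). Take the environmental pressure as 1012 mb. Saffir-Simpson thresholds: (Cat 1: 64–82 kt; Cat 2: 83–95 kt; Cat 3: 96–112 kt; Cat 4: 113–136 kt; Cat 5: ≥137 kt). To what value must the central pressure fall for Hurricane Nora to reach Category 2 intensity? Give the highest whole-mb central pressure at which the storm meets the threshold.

Category 2 begins at V = 83 kt.
Required ΔP = (83/6.5)^(1/0.602) = 12.769^1.661 ≈ 68.78 mb.
P_c ≤ 1012 − 68.78 = 943.22, so the highest integer P_c is 943 mb.

943 mb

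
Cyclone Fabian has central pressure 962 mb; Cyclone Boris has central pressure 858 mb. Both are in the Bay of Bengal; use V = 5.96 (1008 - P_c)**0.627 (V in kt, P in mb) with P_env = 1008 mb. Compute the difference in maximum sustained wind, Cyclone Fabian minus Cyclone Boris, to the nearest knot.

-72 kt

Cyclone Fabian: ΔP = 46; V ≈ 5.96 × 46^0.627 ≈ 65.73 kt.
Cyclone Boris: ΔP = 150; V ≈ 5.96 × 150^0.627 ≈ 137.93 kt.
Difference ≈ 65.73 − 137.93 = -72.20 → -72 kt.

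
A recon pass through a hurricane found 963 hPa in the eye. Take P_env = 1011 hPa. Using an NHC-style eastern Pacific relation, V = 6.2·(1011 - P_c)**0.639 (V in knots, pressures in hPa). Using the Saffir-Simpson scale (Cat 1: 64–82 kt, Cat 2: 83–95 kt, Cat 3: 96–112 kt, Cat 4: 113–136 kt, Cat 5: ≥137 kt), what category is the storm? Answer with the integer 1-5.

1

ΔP = 1011 − 963 = 48 hPa.
V ≈ 6.2 × 48^0.639 = 6.2 × 11.87 ≈ 74 kt.
74 kt falls in the Category 1 band.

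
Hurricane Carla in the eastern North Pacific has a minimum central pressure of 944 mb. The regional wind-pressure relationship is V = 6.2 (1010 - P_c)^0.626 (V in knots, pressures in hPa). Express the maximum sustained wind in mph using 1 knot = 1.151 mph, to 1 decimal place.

98.3 mph

ΔP = 1010 − 944 = 66 mb.
V ≈ 6.2 × 66^0.626 = 6.2 × 13.773 ≈ 85.394 kt.
85.394 × 1.151 ≈ 98.29 mph → 98.3 mph.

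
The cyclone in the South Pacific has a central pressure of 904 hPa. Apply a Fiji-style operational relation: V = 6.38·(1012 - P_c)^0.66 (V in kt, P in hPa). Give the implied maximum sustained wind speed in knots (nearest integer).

ΔP = 1012 − 904 = 108 hPa.
108^0.66 ≈ 21.982.
V ≈ 6.38 × 21.982 ≈ 140.2 kt.

140 kt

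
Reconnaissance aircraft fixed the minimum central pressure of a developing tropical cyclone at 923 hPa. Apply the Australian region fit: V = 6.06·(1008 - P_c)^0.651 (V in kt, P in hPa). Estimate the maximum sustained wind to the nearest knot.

109 kt

ΔP = 1008 − 923 = 85 hPa.
85^0.651 ≈ 18.032.
V ≈ 6.06 × 18.032 ≈ 109.3 kt.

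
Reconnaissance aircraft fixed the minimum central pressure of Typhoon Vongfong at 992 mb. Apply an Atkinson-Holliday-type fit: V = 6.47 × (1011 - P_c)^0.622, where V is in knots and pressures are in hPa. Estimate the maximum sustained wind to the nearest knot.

ΔP = 1011 − 992 = 19 mb.
19^0.622 ≈ 6.243.
V ≈ 6.47 × 6.243 ≈ 40.4 kt.

40 kt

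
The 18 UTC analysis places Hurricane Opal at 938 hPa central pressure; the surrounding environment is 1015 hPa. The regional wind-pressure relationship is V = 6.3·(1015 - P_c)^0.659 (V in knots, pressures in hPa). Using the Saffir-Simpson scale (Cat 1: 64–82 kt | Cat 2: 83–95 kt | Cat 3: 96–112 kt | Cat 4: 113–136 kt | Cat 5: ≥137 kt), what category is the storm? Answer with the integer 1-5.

ΔP = 1015 − 938 = 77 hPa.
V ≈ 6.3 × 77^0.659 = 6.3 × 17.51 ≈ 110 kt.
110 kt falls in the Category 3 band.

3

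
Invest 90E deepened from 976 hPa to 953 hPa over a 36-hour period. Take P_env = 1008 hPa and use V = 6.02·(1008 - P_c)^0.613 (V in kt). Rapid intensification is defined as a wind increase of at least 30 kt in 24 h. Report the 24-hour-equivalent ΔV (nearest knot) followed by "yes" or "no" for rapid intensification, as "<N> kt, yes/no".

13 kt, no

V₁: ΔP = 32, V ≈ 6.02 × 32^0.613 ≈ 50.38 kt.
V₂: ΔP = 55, V ≈ 6.02 × 55^0.613 ≈ 70.22 kt.
ΔV over 36 h = 19.84 kt → 24 h equivalent = 19.84 × 24/36 ≈ 13.23 kt.
13 kt < 30 kt ⇒ not rapid intensification.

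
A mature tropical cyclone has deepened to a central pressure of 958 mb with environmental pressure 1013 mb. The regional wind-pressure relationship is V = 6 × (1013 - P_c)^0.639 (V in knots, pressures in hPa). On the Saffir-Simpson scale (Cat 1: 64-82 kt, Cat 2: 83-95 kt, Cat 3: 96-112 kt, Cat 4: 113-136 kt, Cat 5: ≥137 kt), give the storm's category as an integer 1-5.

ΔP = 1013 − 958 = 55 mb.
V ≈ 6 × 55^0.639 = 6 × 12.94 ≈ 78 kt.
78 kt falls in the Category 1 band.

1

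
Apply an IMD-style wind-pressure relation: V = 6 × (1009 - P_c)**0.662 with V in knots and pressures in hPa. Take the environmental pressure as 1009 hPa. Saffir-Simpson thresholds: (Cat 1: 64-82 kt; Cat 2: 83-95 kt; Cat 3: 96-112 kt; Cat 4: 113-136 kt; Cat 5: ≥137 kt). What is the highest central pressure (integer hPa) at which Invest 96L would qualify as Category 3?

943 hPa

Category 3 begins at V = 96 kt.
Required ΔP = (96/6)^(1/0.662) = 16.000^1.511 ≈ 65.90 hPa.
P_c ≤ 1009 − 65.90 = 943.10, so the highest integer P_c is 943 hPa.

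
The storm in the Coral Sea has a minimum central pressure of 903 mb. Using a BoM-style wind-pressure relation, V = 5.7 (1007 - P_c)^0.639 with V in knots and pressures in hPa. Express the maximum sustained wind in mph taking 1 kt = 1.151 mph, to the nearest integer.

ΔP = 1007 − 903 = 104 mb.
V ≈ 5.7 × 104^0.639 = 5.7 × 19.448 ≈ 110.856 kt.
110.856 × 1.151 ≈ 127.60 mph → 128 mph.

128 mph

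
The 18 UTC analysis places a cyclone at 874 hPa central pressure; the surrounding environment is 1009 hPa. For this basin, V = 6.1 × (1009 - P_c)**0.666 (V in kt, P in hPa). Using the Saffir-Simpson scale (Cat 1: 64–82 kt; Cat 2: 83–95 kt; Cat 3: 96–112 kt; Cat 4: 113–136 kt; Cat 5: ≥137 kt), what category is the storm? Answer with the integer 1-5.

5

ΔP = 1009 − 874 = 135 hPa.
V ≈ 6.1 × 135^0.666 = 6.1 × 26.23 ≈ 160 kt.
160 kt falls in the Category 5 band.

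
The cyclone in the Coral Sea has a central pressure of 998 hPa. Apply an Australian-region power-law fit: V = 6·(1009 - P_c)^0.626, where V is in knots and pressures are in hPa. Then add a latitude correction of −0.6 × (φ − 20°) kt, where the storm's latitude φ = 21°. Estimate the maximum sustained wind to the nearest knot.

26 kt

ΔP = 1009 − 998 = 11 hPa.
11^0.626 ≈ 4.487.
V ≈ 6 × 4.487 ≈ 26.9 kt.
Latitude correction: −0.6 × (21 − 20) = -0.6 kt.
Corrected V ≈ 26.3 kt → 26 kt.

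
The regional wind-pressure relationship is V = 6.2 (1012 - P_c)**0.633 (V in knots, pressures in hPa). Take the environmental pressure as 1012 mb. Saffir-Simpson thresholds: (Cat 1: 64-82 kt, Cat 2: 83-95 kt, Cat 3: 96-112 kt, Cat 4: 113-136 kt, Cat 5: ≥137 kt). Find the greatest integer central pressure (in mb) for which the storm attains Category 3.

Category 3 begins at V = 96 kt.
Required ΔP = (96/6.2)^(1/0.633) = 15.484^1.580 ≈ 75.81 mb.
P_c ≤ 1012 − 75.81 = 936.19, so the highest integer P_c is 936 mb.

936 mb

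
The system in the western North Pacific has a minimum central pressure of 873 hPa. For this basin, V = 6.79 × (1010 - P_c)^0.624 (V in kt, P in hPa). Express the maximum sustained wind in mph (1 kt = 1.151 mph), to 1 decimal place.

ΔP = 1010 − 873 = 137 hPa.
V ≈ 6.79 × 137^0.624 = 6.79 × 21.543 ≈ 146.279 kt.
146.279 × 1.151 ≈ 168.37 mph → 168.4 mph.

168.4 mph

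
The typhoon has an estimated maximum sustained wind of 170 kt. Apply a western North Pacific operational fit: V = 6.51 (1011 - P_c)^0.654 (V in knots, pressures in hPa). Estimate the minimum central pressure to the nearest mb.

ΔP = (V / 6.51)^(1/0.654) = (170/6.51)^1.529.
170/6.51 = 26.114; 26.114^1.529 ≈ 146.71 mb.
P_c = 1011 − 146.71 = 864.29 ≈ 864 mb.

864 mb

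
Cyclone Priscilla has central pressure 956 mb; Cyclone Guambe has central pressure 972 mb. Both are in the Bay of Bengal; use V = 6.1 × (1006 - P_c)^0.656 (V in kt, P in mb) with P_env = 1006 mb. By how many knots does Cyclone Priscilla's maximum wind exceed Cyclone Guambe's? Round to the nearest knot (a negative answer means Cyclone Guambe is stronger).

Cyclone Priscilla: ΔP = 50; V ≈ 6.1 × 50^0.656 ≈ 79.41 kt.
Cyclone Guambe: ΔP = 34; V ≈ 6.1 × 34^0.656 ≈ 61.66 kt.
Difference ≈ 79.41 − 61.66 = 17.75 → 18 kt.

18 kt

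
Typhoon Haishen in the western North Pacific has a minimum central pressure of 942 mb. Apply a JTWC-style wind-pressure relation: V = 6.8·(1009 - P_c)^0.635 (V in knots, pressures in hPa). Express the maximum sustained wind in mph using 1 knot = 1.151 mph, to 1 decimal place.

113.0 mph

ΔP = 1009 − 942 = 67 mb.
V ≈ 6.8 × 67^0.635 = 6.8 × 14.440 ≈ 98.190 kt.
98.190 × 1.151 ≈ 113.02 mph → 113.0 mph.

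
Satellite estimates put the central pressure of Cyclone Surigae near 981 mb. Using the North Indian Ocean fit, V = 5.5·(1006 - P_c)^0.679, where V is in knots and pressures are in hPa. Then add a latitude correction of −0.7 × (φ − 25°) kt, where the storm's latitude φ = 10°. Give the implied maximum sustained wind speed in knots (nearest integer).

59 kt

ΔP = 1006 − 981 = 25 mb.
25^0.679 ≈ 8.896.
V ≈ 5.5 × 8.896 ≈ 48.9 kt.
Latitude correction: −0.7 × (10 − 25) = 10.5 kt.
Corrected V ≈ 59.4 kt → 59 kt.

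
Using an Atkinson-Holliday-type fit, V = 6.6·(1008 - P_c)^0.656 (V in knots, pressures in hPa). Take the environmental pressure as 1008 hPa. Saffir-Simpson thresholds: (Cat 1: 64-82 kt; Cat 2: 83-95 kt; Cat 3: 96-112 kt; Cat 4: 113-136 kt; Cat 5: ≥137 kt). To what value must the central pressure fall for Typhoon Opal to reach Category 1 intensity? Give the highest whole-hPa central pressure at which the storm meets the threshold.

976 hPa

Category 1 begins at V = 64 kt.
Required ΔP = (64/6.6)^(1/0.656) = 9.697^1.524 ≈ 31.92 hPa.
P_c ≤ 1008 − 31.92 = 976.08, so the highest integer P_c is 976 hPa.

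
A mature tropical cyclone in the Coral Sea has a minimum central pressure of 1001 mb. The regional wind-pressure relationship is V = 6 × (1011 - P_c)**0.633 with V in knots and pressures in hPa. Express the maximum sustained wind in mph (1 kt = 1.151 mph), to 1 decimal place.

29.7 mph

ΔP = 1011 − 1001 = 10 mb.
V ≈ 6 × 10^0.633 = 6 × 4.295 ≈ 25.772 kt.
25.772 × 1.151 ≈ 29.66 mph → 29.7 mph.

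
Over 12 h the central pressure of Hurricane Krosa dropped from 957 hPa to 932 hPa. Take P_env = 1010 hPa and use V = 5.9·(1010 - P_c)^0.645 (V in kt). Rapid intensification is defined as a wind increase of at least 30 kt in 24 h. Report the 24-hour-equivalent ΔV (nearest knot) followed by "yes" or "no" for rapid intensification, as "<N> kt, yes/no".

V₁: ΔP = 53, V ≈ 5.9 × 53^0.645 ≈ 76.39 kt.
V₂: ΔP = 78, V ≈ 5.9 × 78^0.645 ≈ 98.01 kt.
ΔV over 12 h = 21.62 kt → 24 h equivalent = 21.62 × 24/12 ≈ 43.24 kt.
43 kt ≥ 30 kt ⇒ rapid intensification.

43 kt, yes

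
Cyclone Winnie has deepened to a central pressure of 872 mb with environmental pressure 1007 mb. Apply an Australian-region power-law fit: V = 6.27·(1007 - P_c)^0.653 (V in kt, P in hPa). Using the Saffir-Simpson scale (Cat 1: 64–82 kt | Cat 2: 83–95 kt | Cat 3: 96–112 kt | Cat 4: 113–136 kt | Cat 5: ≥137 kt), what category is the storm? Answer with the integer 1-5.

ΔP = 1007 − 872 = 135 mb.
V ≈ 6.27 × 135^0.653 = 6.27 × 24.61 ≈ 154 kt.
154 kt falls in the Category 5 band.

5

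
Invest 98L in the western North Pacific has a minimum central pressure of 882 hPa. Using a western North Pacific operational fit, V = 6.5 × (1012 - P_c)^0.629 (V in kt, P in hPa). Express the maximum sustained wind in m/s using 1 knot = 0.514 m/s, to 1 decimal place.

ΔP = 1012 − 882 = 130 hPa.
V ≈ 6.5 × 130^0.629 = 6.5 × 21.363 ≈ 138.862 kt.
138.862 × 0.514 ≈ 71.38 m/s → 71.4 m/s.

71.4 m/s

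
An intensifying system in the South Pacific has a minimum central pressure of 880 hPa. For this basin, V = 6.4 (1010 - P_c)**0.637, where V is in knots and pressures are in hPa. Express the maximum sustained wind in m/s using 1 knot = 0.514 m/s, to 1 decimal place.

73.1 m/s

ΔP = 1010 − 880 = 130 hPa.
V ≈ 6.4 × 130^0.637 = 6.4 × 22.212 ≈ 142.155 kt.
142.155 × 0.514 ≈ 73.07 m/s → 73.1 m/s.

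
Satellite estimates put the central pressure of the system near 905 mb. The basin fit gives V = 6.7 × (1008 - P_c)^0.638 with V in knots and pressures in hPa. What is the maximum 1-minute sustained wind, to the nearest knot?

ΔP = 1008 − 905 = 103 mb.
103^0.638 ≈ 19.239.
V ≈ 6.7 × 19.239 ≈ 128.9 kt.

129 kt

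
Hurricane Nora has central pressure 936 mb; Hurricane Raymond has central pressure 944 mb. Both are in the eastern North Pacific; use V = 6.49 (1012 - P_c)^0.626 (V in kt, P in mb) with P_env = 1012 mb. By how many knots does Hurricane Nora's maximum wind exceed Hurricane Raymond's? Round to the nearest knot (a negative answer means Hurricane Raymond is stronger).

Hurricane Nora: ΔP = 76; V ≈ 6.49 × 76^0.626 ≈ 97.64 kt.
Hurricane Raymond: ΔP = 68; V ≈ 6.49 × 68^0.626 ≈ 91.07 kt.
Difference ≈ 97.64 − 91.07 = 6.57 → 7 kt.

7 kt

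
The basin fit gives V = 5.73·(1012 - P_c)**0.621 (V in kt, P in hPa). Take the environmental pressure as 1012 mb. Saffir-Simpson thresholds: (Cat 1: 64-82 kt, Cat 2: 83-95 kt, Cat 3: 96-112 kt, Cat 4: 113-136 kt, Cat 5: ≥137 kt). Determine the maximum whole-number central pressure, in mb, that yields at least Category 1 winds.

963 mb

Category 1 begins at V = 64 kt.
Required ΔP = (64/5.73)^(1/0.621) = 11.169^1.610 ≈ 48.71 mb.
P_c ≤ 1012 − 48.71 = 963.29, so the highest integer P_c is 963 mb.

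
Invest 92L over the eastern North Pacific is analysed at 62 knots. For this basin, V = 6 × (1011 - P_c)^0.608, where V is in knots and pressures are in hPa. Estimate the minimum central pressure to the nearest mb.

964 mb

ΔP = (V / 6)^(1/0.608) = (62/6)^1.645.
62/6 = 10.333; 10.333^1.645 ≈ 46.58 mb.
P_c = 1011 − 46.58 = 964.42 ≈ 964 mb.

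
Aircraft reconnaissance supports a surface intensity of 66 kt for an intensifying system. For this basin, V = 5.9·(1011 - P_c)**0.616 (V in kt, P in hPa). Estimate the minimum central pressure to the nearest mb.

961 mb

ΔP = (V / 5.9)^(1/0.616) = (66/5.9)^1.623.
66/5.9 = 11.186; 11.186^1.623 ≈ 50.40 mb.
P_c = 1011 − 50.40 = 960.60 ≈ 961 mb.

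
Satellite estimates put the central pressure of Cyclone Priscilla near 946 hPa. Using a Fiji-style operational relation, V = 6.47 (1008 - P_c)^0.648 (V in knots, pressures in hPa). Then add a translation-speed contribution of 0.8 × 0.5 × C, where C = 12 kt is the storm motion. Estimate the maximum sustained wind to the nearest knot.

99 kt

ΔP = 1008 − 946 = 62 hPa.
62^0.648 ≈ 14.503.
V ≈ 6.47 × 14.503 ≈ 93.8 kt.
Translation term: 0.8 × 0.5 × 12 = 4.8 kt.
Corrected V ≈ 98.6 kt → 99 kt.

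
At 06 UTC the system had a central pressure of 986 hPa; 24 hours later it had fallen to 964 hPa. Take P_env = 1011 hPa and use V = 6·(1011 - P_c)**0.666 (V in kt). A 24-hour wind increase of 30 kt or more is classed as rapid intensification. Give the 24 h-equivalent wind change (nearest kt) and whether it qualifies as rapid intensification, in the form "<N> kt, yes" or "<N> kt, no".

27 kt, no

V₁: ΔP = 25, V ≈ 6 × 25^0.666 ≈ 51.19 kt.
V₂: ΔP = 47, V ≈ 6 × 47^0.666 ≈ 77.94 kt.
ΔV over 24 h = 26.75 kt → 24 h equivalent = 26.75 × 24/24 ≈ 26.75 kt.
27 kt < 30 kt ⇒ not rapid intensification.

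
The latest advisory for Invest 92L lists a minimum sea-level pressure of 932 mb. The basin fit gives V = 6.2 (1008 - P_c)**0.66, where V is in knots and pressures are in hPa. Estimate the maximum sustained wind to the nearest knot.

108 kt

ΔP = 1008 − 932 = 76 mb.
76^0.66 ≈ 17.432.
V ≈ 6.2 × 17.432 ≈ 108.1 kt.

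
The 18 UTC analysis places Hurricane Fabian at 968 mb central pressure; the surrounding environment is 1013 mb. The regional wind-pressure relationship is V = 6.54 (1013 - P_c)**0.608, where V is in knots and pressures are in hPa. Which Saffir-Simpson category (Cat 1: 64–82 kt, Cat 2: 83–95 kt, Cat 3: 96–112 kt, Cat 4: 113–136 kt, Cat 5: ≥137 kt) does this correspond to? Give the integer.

ΔP = 1013 − 968 = 45 mb.
V ≈ 6.54 × 45^0.608 = 6.54 × 10.12 ≈ 66 kt.
66 kt falls in the Category 1 band.

1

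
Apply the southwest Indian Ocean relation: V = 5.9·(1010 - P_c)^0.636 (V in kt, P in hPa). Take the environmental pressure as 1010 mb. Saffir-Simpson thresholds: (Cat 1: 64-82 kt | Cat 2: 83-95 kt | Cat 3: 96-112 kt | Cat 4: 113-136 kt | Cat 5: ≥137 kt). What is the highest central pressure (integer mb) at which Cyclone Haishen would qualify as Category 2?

Category 2 begins at V = 83 kt.
Required ΔP = (83/5.9)^(1/0.636) = 14.068^1.572 ≈ 63.88 mb.
P_c ≤ 1010 − 63.88 = 946.12, so the highest integer P_c is 946 mb.

946 mb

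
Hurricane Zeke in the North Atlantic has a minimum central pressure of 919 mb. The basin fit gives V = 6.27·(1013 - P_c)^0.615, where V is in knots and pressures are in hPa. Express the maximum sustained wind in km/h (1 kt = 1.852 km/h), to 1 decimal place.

189.8 km/h

ΔP = 1013 − 919 = 94 mb.
V ≈ 6.27 × 94^0.615 = 6.27 × 16.348 ≈ 102.504 kt.
102.504 × 1.852 ≈ 189.84 km/h → 189.8 km/h.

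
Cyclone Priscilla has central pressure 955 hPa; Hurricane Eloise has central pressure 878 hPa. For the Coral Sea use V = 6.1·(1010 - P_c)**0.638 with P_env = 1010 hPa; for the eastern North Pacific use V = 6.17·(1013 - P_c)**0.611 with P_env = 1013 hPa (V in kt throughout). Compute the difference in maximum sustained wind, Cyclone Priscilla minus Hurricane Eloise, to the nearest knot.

-45 kt

Cyclone Priscilla: ΔP = 55; V ≈ 6.1 × 55^0.638 ≈ 78.65 kt.
Hurricane Eloise: ΔP = 135; V ≈ 6.17 × 135^0.611 ≈ 123.57 kt.
Difference ≈ 78.65 − 123.57 = -44.92 → -45 kt.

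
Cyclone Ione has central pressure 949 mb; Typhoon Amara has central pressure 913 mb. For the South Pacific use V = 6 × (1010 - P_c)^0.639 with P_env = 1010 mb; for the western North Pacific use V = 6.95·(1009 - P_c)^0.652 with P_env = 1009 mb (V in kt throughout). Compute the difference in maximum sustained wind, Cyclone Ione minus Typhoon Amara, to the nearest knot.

-53 kt

Cyclone Ione: ΔP = 61; V ≈ 6 × 61^0.639 ≈ 82.98 kt.
Typhoon Amara: ΔP = 96; V ≈ 6.95 × 96^0.652 ≈ 136.28 kt.
Difference ≈ 82.98 − 136.28 = -53.30 → -53 kt.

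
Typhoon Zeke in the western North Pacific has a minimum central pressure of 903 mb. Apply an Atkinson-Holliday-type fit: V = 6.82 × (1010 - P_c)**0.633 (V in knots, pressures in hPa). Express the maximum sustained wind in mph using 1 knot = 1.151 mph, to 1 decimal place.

151.2 mph

ΔP = 1010 − 903 = 107 mb.
V ≈ 6.82 × 107^0.633 = 6.82 × 19.258 ≈ 131.336 kt.
131.336 × 1.151 ≈ 151.17 mph → 151.2 mph.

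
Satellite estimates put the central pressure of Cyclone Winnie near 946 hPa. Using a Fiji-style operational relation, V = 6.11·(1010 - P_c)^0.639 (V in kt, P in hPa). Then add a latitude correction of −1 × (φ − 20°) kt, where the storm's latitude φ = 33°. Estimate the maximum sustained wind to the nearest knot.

74 kt

ΔP = 1010 − 946 = 64 hPa.
64^0.639 ≈ 14.261.
V ≈ 6.11 × 14.261 ≈ 87.1 kt.
Latitude correction: −1 × (33 − 20) = -13 kt.
Corrected V ≈ 74.1 kt → 74 kt.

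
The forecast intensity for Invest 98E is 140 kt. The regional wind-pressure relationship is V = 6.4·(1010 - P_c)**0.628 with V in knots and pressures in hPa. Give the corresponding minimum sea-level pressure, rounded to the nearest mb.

ΔP = (V / 6.4)^(1/0.628) = (140/6.4)^1.592.
140/6.4 = 21.875; 21.875^1.592 ≈ 136.04 mb.
P_c = 1010 − 136.04 = 873.96 ≈ 874 mb.

874 mb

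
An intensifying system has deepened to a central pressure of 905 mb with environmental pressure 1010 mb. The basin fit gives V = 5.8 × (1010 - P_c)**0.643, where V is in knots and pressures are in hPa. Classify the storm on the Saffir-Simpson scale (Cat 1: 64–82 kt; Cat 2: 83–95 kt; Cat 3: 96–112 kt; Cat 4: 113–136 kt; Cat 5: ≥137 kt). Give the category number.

ΔP = 1010 − 905 = 105 mb.
V ≈ 5.8 × 105^0.643 = 5.8 × 19.94 ≈ 116 kt.
116 kt falls in the Category 4 band.

4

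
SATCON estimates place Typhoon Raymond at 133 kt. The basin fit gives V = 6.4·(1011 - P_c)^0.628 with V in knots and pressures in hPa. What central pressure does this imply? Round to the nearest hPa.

886 hPa

ΔP = (V / 6.4)^(1/0.628) = (133/6.4)^1.592.
133/6.4 = 20.781; 20.781^1.592 ≈ 125.37 hPa.
P_c = 1011 − 125.37 = 885.63 ≈ 886 hPa.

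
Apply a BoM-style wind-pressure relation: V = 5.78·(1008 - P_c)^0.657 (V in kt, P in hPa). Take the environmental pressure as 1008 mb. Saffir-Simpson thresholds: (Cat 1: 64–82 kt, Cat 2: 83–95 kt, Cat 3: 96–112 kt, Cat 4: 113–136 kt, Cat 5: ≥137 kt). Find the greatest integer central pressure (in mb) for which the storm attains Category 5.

884 mb

Category 5 begins at V = 137 kt.
Required ΔP = (137/5.78)^(1/0.657) = 23.702^1.522 ≈ 123.75 mb.
P_c ≤ 1008 − 123.75 = 884.25, so the highest integer P_c is 884 mb.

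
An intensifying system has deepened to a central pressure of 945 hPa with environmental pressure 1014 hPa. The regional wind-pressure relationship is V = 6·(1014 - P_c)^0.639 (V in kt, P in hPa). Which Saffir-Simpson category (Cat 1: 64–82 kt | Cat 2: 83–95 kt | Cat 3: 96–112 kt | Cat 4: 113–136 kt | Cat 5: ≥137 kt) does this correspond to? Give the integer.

2

ΔP = 1014 − 945 = 69 hPa.
V ≈ 6 × 69^0.639 = 6 × 14.96 ≈ 90 kt.
90 kt falls in the Category 2 band.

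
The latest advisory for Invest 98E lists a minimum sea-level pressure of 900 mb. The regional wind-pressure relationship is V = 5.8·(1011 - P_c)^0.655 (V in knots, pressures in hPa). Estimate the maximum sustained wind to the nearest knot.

127 kt

ΔP = 1011 − 900 = 111 mb.
111^0.655 ≈ 21.862.
V ≈ 5.8 × 21.862 ≈ 126.8 kt.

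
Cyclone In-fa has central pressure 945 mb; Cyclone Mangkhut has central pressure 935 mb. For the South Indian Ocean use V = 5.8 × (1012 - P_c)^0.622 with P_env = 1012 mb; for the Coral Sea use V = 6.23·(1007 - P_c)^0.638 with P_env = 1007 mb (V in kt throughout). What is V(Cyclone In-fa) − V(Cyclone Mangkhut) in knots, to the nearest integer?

-16 kt

Cyclone In-fa: ΔP = 67; V ≈ 5.8 × 67^0.622 ≈ 79.30 kt.
Cyclone Mangkhut: ΔP = 72; V ≈ 6.23 × 72^0.638 ≈ 95.38 kt.
Difference ≈ 79.30 − 95.38 = -16.08 → -16 kt.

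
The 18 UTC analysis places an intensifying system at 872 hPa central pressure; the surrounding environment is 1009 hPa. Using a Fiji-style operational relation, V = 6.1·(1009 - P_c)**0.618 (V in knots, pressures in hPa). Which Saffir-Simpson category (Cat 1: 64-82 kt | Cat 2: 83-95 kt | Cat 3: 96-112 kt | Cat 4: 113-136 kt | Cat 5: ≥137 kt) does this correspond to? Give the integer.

ΔP = 1009 − 872 = 137 hPa.
V ≈ 6.1 × 137^0.618 = 6.1 × 20.92 ≈ 128 kt.
128 kt falls in the Category 4 band.

4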